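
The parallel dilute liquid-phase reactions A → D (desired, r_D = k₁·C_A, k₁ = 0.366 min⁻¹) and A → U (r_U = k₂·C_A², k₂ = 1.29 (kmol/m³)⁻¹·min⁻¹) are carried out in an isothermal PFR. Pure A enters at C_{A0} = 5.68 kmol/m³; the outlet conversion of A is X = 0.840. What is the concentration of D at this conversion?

C_A = C_{A0}(1−X) = 0.9088 kmol/m³.
Along a PFR/batch, dC_D/dC_A = −r_D/(r_D+r_U) = −k₁/(k₁+k₂·C_A).
Integrating from C_{A0} to C_A: C_D = (0.366/1.29)·ln[(0.366+1.29·5.68)/(0.366+1.29·0.909)] = 0.2837·ln(7.693/1.538) = 0.4567 kmol/m³.

0.457 kmol/m³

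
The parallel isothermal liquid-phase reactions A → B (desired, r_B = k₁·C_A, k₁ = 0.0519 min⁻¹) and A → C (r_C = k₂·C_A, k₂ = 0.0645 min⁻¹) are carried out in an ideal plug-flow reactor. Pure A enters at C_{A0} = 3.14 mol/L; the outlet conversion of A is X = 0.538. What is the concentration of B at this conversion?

0.753 mol/L

C_A = C_{A0}(1−X) = 1.451 mol/L.
Both paths are first order in A, so the instantaneous fraction to B is constant: dC_B/d(−C_A) = k₁/(k₁+k₂) = 0.4459.
C_B = 0.4459·(C_{A0}−C_A) = 0.4459×1.689 = 0.753 mol/L.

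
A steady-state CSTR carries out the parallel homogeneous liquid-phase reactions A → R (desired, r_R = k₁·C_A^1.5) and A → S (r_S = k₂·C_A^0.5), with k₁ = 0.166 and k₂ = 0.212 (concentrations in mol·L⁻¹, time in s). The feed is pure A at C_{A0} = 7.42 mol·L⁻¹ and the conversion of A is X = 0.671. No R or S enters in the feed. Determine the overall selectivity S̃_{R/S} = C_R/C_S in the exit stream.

Exit C_A = C_{A0}(1−X) = 7.42×0.329 = 2.441 mol·L⁻¹.
A CSTR operates uniformly at the exit composition, giving r_R = 0.6332 and r_S = 0.3312 (each k·C_A^n at C_A = 2.441).
Overall selectivity = C_R/C_S = r_Rτ/(r_Sτ) = r_R/r_S = 1.91.

1.91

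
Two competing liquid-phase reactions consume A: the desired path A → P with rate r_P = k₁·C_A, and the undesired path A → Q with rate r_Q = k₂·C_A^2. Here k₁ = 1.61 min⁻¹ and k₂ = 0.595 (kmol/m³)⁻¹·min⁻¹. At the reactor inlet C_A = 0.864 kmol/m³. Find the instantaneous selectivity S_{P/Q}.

S_{P/Q} = r_P/r_Q = (k₁·C_A)/(k₂·C_A^2) = (k₁/k₂)·C_A⁻¹.
= (1.61×0.8640) / (0.595×0.8640^2) = 1.391/0.4442 = 3.13.
The undesired path is higher order in A, so low C_A (CSTR or dilute feed) favours P.

3.13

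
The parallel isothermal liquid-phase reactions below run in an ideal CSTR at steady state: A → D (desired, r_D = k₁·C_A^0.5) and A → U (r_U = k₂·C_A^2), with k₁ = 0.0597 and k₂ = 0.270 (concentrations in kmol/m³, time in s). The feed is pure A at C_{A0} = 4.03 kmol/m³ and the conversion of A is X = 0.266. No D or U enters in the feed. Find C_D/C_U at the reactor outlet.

Exit C_A = C_{A0}(1−X) = 4.03×0.734 = 2.958 kmol/m³.
Rates in a CSTR are evaluated at the outlet concentration: r_D = 0.0597×2.958^0.5 = 0.1027, r_U = 0.270×2.958^2 = 2.362.
Overall selectivity = C_D/C_U = r_Dτ/(r_Uτ) = r_D/r_U = 0.0435.

0.0435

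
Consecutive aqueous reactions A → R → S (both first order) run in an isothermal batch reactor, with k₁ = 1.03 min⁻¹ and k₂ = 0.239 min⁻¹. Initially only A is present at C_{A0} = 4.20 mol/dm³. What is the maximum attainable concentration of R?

2.70 mol/dm³

At the optimum, C_{R,max}/C_{A0} = (k₁/k₂)^[k₂/(k₂−k₁)].
= (1.03/0.239)^(0.239/(0.239−1.03)) = (4.310)^(-0.3021) = 0.6431.
C_{R,max} = 0.6431×4.20 = 2.70 mol/dm³.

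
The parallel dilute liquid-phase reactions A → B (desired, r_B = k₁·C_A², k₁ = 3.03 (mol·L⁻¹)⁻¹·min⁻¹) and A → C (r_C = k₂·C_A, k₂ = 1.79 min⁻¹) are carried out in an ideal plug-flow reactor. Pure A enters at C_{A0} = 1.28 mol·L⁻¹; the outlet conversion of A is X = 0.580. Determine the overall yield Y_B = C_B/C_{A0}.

C_A = C_{A0}(1−X) = 0.5376 mol·L⁻¹.
Along a PFR/batch, dC_C/dC_A = −r_C/(r_B+r_C) = −k₂/(k₂+k₁·C_A).
Integrating from C_{A0} to C_A: C_C = (1.79/3.03)·ln[(1.79+3.03·1.28)/(1.79+3.03·0.538)] = 0.5908·ln(5.668/3.419) = 0.2987 mol·L⁻¹.
Then C_B = (C_{A0}−C_A) − C_C = 0.7424 − 0.2987 = 0.4437 mol·L⁻¹.
Y_B = C_B/C_{A0} = 0.4437/1.28 = 0.347.

0.347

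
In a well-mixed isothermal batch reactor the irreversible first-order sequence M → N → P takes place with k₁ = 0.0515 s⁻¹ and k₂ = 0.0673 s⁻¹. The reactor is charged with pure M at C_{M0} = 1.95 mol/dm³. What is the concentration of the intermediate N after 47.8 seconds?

For first-order series with pure M initially, C_N(t) = k₁C_{M0}/(k₂−k₁)·(e^(−k₁t) − e^(−k₂t)).
e^(−k₁t) = e^(−0.0515×47.8) = e^(−2.462) = 0.08529; e^(−k₂t) = e^(−3.217) = 0.04008.
C_N = 0.0515×1.95/(0.0673−0.0515) × (0.08529−0.04008) = 6.356×0.04521 = 0.2874 mol/dm³.

0.287 mol/dm³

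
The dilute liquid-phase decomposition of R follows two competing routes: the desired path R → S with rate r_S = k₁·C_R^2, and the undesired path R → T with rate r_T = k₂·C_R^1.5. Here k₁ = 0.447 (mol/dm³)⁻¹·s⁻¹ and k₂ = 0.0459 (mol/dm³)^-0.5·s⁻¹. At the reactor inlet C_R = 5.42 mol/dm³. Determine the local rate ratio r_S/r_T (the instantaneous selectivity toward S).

22.7

S_{S/T} = r_S/r_T = (k₁·C_R^2)/(k₂·C_R^1.5) = (k₁/k₂)·C_R^0.5.
= (0.447×5.420^2) / (0.0459×5.420^1.5) = 13.13/0.5792 = 22.7.
Since the desired path is higher order in R, keeping C_R high (PFR or concentrated feed) favours S.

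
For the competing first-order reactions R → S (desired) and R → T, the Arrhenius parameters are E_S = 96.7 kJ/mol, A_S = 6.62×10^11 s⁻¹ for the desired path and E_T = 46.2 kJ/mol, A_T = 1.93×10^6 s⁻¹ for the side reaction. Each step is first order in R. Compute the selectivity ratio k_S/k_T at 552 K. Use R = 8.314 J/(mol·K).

5.71

With equal orders, S_{S/T} = k_S/k_T = (A_S/A_T)·exp[(E_T−E_S)/(RT)].
(E_T−E_S)/(RT) = (46.2−96.7)×10³/(8.314×552) = -50500/4589 = -11.00.
k_S/k_T = (6.62×10^11/1.93×10^6)·exp(-11.00) = 3.430×10^5 × 1.664×10^-5 = 5.71.
Since E_S > E_T, raising the temperature improves selectivity toward S.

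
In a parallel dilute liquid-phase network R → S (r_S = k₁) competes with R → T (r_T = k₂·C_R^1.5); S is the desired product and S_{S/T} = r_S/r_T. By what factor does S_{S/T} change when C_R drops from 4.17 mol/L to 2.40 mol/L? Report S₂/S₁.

2.29

S_{S/T} = (k₁/k₂)·C_R^-1.5, so S₂/S₁ = (C_{R,2}/C_{R,1})^-1.5.
= (2.40/4.17)^(-1.5) = (0.5755)^(-1.5) = 2.29.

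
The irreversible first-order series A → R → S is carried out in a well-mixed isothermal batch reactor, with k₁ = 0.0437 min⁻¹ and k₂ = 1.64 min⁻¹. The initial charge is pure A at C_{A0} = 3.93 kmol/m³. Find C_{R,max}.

0.0948 kmol/m³

For a first-order series the maximum intermediate yield is C_{R,max}/C_{A0} = (k₁/k₂)^[k₂/(k₂−k₁)].
= (0.0437/1.64)^(1.64/(1.64−0.0437)) = (0.02665)^(1.027) = 0.02413.
C_{R,max} = 0.02413×3.93 = 0.0948 kmol/m³.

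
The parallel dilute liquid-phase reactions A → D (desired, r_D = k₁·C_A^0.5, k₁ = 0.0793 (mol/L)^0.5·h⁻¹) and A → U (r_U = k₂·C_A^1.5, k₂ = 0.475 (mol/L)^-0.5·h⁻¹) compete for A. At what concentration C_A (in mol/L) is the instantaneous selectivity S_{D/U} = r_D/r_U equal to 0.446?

0.374 mol/L

S_{D/U} = (k₁/k₂)·C_A⁻¹ ⇒ C_A = (S·k₂/k₁)^(-1).
= (0.446×0.475/0.0793)^(-1) = (2.672)^(-1) = 0.374 mol/L.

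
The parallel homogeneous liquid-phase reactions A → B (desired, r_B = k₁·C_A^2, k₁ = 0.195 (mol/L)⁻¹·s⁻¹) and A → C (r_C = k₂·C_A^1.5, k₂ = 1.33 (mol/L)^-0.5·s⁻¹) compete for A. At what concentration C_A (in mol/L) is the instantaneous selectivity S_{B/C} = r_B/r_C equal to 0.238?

2.64 mol/L

S_{B/C} = (k₁/k₂)·C_A^0.5 ⇒ C_A = (S·k₂/k₁)^(2).
= (0.238×1.33/0.195)^(2) = (1.623)^(2) = 2.64 mol/L.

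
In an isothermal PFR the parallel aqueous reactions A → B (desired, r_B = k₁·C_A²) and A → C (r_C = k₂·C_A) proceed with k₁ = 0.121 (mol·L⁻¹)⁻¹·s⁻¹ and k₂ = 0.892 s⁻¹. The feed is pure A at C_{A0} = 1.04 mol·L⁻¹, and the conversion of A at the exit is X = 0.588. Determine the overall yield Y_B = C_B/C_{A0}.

C_A = C_{A0}(1−X) = 0.4285 mol·L⁻¹.
Along a PFR/batch, dC_C/dC_A = −r_C/(r_B+r_C) = −k₂/(k₂+k₁·C_A).
Integrating from C_{A0} to C_A: C_C = (0.892/0.121)·ln[(0.892+0.121·1.04)/(0.892+0.121·0.428)] = 7.372·ln(1.018/0.9438) = 0.5564 mol·L⁻¹.
Then C_B = (C_{A0}−C_A) − C_C = 0.6115 − 0.5564 = 0.05513 mol·L⁻¹.
Y_B = C_B/C_{A0} = 0.05513/1.04 = 0.0530.

0.0530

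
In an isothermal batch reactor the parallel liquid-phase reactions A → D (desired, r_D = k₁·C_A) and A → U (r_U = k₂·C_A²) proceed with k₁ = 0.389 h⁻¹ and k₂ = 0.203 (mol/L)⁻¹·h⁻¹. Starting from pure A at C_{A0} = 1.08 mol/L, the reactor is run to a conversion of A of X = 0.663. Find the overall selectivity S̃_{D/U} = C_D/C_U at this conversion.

2.72

C_A = C_{A0}(1−X) = 0.3640 mol/L.
Along a PFR/batch, dC_D/dC_A = −r_D/(r_D+r_U) = −k₁/(k₁+k₂·C_A).
Integrating from C_{A0} to C_A: C_D = (0.389/0.203)·ln[(0.389+0.203·1.08)/(0.389+0.203·0.364)] = 1.916·ln(0.6082/0.4629) = 0.5233 mol/L.
C_U = (C_{A0}−C_A)−C_D = 0.1927 mol/L; S̃_{D/U} = 0.5233/0.1927 = 2.72.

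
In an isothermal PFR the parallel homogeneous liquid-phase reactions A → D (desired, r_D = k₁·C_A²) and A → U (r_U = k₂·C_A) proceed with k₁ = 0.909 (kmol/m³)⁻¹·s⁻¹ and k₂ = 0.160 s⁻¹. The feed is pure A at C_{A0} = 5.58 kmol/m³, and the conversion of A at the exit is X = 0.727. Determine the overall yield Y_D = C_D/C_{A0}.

C_A = C_{A0}(1−X) = 1.523 kmol/m³.
Along a PFR/batch, dC_U/dC_A = −r_U/(r_D+r_U) = −k₂/(k₂+k₁·C_A).
Integrating from C_{A0} to C_A: C_U = (0.160/0.909)·ln[(0.160+0.909·5.58)/(0.160+0.909·1.52)] = 0.1760·ln(5.232/1.545) = 0.2147 kmol/m³.
Then C_D = (C_{A0}−C_A) − C_U = 4.057 − 0.2147 = 3.842 kmol/m³.
Y_D = C_D/C_{A0} = 3.842/5.58 = 0.689.

0.689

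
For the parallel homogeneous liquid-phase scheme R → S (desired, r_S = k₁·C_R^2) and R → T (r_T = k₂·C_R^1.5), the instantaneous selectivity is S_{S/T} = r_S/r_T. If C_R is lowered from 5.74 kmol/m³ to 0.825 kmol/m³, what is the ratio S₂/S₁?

S_{S/T} = (k₁/k₂)·C_R^0.5, so S₂/S₁ = (C_{R,2}/C_{R,1})^0.5.
= (0.825/5.74)^0.5 = (0.1437)^0.5 = 0.379.

0.379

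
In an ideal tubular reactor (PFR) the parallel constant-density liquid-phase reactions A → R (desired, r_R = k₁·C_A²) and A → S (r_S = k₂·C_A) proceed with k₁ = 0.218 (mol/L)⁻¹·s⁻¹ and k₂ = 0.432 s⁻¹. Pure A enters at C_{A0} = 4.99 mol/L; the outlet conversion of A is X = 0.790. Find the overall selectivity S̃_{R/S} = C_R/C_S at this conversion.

C_A = C_{A0}(1−X) = 1.048 mol/L.
Along a PFR/batch, dC_S/dC_A = −r_S/(r_R+r_S) = −k₂/(k₂+k₁·C_A).
Integrating from C_{A0} to C_A: C_S = (0.432/0.218)·ln[(0.432+0.218·4.99)/(0.432+0.218·1.05)] = 1.982·ln(1.520/0.6604) = 1.652 mol/L.
Then C_R = (C_{A0}−C_A) − C_S = 3.942 − 1.652 = 2.291 mol/L.
S̃_{R/S} = C_R/C_S = 2.291/1.652 = 1.39.

1.39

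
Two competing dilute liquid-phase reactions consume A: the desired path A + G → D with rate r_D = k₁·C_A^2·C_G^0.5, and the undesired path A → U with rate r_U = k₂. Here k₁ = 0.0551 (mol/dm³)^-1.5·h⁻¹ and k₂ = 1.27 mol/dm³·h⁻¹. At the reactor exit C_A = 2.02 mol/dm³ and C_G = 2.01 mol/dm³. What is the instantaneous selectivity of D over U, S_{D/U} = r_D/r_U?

0.251

S_{D/U} = r_D/r_U = (k₁·C_A^2·C_G^0.5)/(k₂) = (k₁/k₂)·C_A^2·C_G^0.5.
= (0.0551×2.020^2×2.010^0.5) / (1.27) = 0.3188/1.270 = 0.251.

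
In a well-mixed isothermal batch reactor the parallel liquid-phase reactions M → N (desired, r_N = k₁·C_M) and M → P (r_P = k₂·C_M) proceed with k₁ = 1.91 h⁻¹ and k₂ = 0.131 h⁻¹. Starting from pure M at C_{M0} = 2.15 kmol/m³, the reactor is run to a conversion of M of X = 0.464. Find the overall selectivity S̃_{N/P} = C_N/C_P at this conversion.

C_M = C_{M0}(1−X) = 1.152 kmol/m³.
Both paths are first order in M, so the instantaneous fraction to N is constant: dC_N/d(−C_M) = k₁/(k₁+k₂) = 0.9358.
C_N = 0.9358·(C_{M0}−C_M) = 0.9358×0.9976 = 0.934 kmol/m³.
C_P = (C_{M0}−C_M)−C_N = 0.06403 kmol/m³; S̃_{N/P} = 0.9336/0.06403 = 14.6.

14.6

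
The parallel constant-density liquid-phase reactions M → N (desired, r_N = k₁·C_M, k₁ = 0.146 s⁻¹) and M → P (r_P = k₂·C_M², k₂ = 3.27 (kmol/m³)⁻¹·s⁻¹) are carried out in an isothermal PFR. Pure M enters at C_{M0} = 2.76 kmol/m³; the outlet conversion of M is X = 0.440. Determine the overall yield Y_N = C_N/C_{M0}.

C_M = C_{M0}(1−X) = 1.546 kmol/m³.
Along a PFR/batch, dC_N/dC_M = −r_N/(r_N+r_P) = −k₁/(k₁+k₂·C_M).
Integrating from C_{M0} to C_M: C_N = (0.146/3.27)·ln[(0.146+3.27·2.76)/(0.146+3.27·1.55)] = 0.04465·ln(9.171/5.200) = 0.02533 kmol/m³.
Y_N = C_N/C_{M0} = 0.02533/2.76 = 0.00918.

0.00918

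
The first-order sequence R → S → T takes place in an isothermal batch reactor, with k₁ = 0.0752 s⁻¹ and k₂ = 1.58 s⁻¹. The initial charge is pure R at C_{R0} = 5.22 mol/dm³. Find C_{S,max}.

For a first-order series the maximum intermediate yield is C_{S,max}/C_{R0} = (k₁/k₂)^[k₂/(k₂−k₁)].
= (0.0752/1.58)^(1.58/(1.58−0.0752)) = (0.04759)^(1.050) = 0.04088.
C_{S,max} = 0.04088×5.22 = 0.213 mol/dm³.

0.213 mol/dm³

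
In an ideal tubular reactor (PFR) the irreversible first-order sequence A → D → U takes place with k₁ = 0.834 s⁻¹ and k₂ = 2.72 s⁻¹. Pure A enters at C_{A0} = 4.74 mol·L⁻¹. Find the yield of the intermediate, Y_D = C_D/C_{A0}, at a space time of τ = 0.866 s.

0.173

The intermediate concentration in a first-order A→B→C sequence is C_D = k₁C_{A0}(e^(−k₁τ) − e^(−k₂τ))/(k₂−k₁).
e^(−k₁τ) = e^(−0.834×0.866) = e^(−0.7222) = 0.4857; e^(−k₂τ) = e^(−2.356) = 0.09484.
C_D = 0.834×4.74/(2.72−0.834) × (0.4857−0.09484) = 2.096×0.3908 = 0.8192 mol·L⁻¹.
Y_D = C_D/C_{A0} = 0.8192/4.74 = 0.173.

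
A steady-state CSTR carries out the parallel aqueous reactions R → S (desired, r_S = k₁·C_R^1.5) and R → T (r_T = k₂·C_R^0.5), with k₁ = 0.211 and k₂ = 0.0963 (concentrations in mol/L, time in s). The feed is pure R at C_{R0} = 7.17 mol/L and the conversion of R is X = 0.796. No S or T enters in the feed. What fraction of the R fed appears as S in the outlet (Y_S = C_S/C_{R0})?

0.607

Exit C_R = C_{R0}(1−X) = 7.17×0.204 = 1.463 mol/L.
In a CSTR the entire volume is at exit conditions, so r_S = 0.211×1.463^1.5 = 0.3733 and r_T = 0.0963×1.463^0.5 = 0.1165.
Fraction of consumed R going to S: r_S/(r_S+r_T) = 0.7622.
C_S = 0.7622·C_{R0}·X = 0.7622×7.17×0.796 = 4.35 mol/L; Y_S = C_S/C_{R0} = 0.607.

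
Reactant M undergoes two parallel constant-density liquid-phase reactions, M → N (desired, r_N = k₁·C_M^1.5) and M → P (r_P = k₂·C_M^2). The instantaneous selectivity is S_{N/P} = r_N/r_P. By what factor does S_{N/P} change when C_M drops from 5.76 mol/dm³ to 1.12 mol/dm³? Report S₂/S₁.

S_{N/P} = (k₁/k₂)·C_M^-0.5, so S₂/S₁ = (C_{M,2}/C_{M,1})^-0.5.
= (1.12/5.76)^(-0.5) = (0.1944)^(-0.5) = 2.27.

2.27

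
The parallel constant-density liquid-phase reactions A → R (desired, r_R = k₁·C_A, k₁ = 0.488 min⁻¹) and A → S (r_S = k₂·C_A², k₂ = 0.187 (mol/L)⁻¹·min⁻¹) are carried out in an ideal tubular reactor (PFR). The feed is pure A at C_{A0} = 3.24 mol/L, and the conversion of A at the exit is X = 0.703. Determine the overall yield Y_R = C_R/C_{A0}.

0.397

C_A = C_{A0}(1−X) = 0.9623 mol/L.
Along a PFR/batch, dC_R/dC_A = −r_R/(r_R+r_S) = −k₁/(k₁+k₂·C_A).
Integrating from C_{A0} to C_A: C_R = (0.488/0.187)·ln[(0.488+0.187·3.24)/(0.488+0.187·0.962)] = 2.610·ln(1.094/0.6679) = 1.287 mol/L.
Y_R = C_R/C_{A0} = 1.287/3.24 = 0.397.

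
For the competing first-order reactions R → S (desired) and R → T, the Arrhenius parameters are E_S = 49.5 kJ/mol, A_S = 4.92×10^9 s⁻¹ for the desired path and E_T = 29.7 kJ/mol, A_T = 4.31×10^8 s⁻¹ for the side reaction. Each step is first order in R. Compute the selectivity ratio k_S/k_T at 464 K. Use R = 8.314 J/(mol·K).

0.0674

With equal orders, S_{S/T} = k_S/k_T = (A_S/A_T)·exp[(E_T−E_S)/(RT)].
(E_T−E_S)/(RT) = (29.7−49.5)×10³/(8.314×464) = -19800/3858 = -5.133.
k_S/k_T = (4.92×10^9/4.31×10^8)·exp(-5.133) = 11.42 × 0.005901 = 0.0674.
Since E_S > E_T, raising the temperature improves selectivity toward S.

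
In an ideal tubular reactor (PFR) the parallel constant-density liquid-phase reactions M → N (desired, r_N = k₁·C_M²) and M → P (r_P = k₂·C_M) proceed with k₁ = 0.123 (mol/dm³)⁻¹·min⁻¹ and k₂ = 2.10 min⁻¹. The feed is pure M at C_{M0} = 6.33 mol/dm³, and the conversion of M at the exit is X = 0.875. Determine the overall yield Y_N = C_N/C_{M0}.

0.147

C_M = C_{M0}(1−X) = 0.7913 mol/dm³.
Along a PFR/batch, dC_P/dC_M = −r_P/(r_N+r_P) = −k₂/(k₂+k₁·C_M).
Integrating from C_{M0} to C_M: C_P = (2.10/0.123)·ln[(2.10+0.123·6.33)/(2.10+0.123·0.791)] = 17.07·ln(2.879/2.197) = 4.611 mol/dm³.
Then C_N = (C_{M0}−C_M) − C_P = 5.539 − 4.611 = 0.9280 mol/dm³.
Y_N = C_N/C_{M0} = 0.9280/6.33 = 0.147.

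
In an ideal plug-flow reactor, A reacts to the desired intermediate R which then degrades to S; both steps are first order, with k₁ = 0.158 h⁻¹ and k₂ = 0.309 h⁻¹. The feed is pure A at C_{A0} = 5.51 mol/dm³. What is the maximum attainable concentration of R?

Evaluating C_R at τ_opt = ln(k₂/k₁)/(k₂−k₁) gives C_{R,max}/C_{A0} = (k₁/k₂)^[k₂/(k₂−k₁)].
= (0.158/0.309)^(0.309/(0.309−0.158)) = (0.5113)^(2.046) = 0.2535.
C_{R,max} = 0.2535×5.51 = 1.40 mol/dm³.

1.40 mol/dm³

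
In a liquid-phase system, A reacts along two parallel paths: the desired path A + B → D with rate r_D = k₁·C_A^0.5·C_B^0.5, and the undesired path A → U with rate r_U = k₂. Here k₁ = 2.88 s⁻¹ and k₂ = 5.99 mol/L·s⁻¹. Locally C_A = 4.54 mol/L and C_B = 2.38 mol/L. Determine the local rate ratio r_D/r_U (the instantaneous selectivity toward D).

S_{D/U} = r_D/r_U = (k₁·C_A^0.5·C_B^0.5)/(k₂) = (k₁/k₂)·C_A^0.5·C_B^0.5.
= (2.88×4.540^0.5×2.380^0.5) / (5.99) = 9.467/5.990 = 1.58.

1.58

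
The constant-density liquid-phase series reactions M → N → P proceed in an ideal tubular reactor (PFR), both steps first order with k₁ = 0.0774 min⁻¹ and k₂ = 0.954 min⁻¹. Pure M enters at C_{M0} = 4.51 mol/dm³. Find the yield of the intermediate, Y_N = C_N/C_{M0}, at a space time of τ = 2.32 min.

0.0641

For first-order series with pure M initially, C_N(τ) = k₁C_{M0}/(k₂−k₁)·(e^(−k₁τ) − e^(−k₂τ)).
e^(−k₁τ) = e^(−0.0774×2.32) = e^(−0.1796) = 0.8356; e^(−k₂τ) = e^(−2.213) = 0.1093.
C_N = 0.0774×4.51/(0.954−0.0774) × (0.8356−0.1093) = 0.3982×0.7263 = 0.2892 mol/dm³.
Y_N = C_N/C_{M0} = 0.2892/4.51 = 0.0641.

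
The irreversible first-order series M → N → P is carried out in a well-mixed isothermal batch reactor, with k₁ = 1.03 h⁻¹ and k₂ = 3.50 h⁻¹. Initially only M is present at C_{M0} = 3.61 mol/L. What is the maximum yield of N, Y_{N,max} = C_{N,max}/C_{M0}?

0.177

Evaluating C_N at t_opt = ln(k₂/k₁)/(k₂−k₁) gives C_{N,max}/C_{M0} = (k₁/k₂)^[k₂/(k₂−k₁)].
= (1.03/3.50)^(3.50/(3.50−1.03)) = (0.2943)^(1.417) = 0.1767.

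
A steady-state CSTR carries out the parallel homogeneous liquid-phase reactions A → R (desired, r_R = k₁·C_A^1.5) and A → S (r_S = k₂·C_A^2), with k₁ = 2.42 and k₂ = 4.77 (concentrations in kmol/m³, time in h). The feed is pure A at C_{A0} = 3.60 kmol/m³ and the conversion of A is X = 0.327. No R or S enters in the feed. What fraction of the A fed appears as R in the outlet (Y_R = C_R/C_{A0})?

Exit C_A = C_{A0}(1−X) = 3.60×0.673 = 2.423 kmol/m³.
In a CSTR the entire volume is at exit conditions, so r_R = 2.42×2.423^1.5 = 9.126 and r_S = 4.77×2.423^2 = 28.00.
Fraction of consumed A going to R: r_R/(r_R+r_S) = 0.2458.
C_R = 0.2458·C_{A0}·X = 0.2458×3.60×0.327 = 0.289 kmol/m³; Y_R = C_R/C_{A0} = 0.0804.

0.0804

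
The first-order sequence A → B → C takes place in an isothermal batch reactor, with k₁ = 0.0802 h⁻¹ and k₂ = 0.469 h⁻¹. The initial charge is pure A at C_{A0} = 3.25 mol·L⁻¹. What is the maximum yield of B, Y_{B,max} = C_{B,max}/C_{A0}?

0.119

For a first-order series the maximum intermediate yield is C_{B,max}/C_{A0} = (k₁/k₂)^[k₂/(k₂−k₁)].
= (0.0802/0.469)^(0.469/(0.469−0.0802)) = (0.1710)^(1.206) = 0.1188.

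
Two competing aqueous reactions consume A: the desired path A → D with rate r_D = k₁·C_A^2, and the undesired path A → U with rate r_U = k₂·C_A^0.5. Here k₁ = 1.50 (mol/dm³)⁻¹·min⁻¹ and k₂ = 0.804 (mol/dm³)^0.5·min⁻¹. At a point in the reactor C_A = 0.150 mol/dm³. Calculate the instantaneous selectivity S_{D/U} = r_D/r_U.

S_{D/U} = r_D/r_U = (k₁·C_A^2)/(k₂·C_A^0.5) = (k₁/k₂)·C_A^1.5.
= (1.50×0.1500^2) / (0.804×0.1500^0.5) = 0.03375/0.3114 = 0.108.

0.108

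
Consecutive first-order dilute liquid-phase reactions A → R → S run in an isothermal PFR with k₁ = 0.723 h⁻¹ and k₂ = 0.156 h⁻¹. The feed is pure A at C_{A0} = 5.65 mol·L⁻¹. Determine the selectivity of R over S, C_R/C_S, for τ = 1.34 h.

7.89

For first-order series with pure A initially, C_R(τ) = k₁C_{A0}/(k₂−k₁)·(e^(−k₁τ) − e^(−k₂τ)).
e^(−k₁τ) = e^(−0.723×1.34) = e^(−0.9688) = 0.3795; e^(−k₂τ) = e^(−0.2090) = 0.8114.
C_R = 0.723×5.65/(0.156−0.723) × (0.3795−0.8114) = (-7.204)×(-0.4318) = 3.111 mol·L⁻¹.
C_A = C_{A0}e^(−k₁τ) = 2.144 mol·L⁻¹, so C_S = C_{A0}−C_A−C_R = 0.3945 mol·L⁻¹; C_R/C_S = 7.89.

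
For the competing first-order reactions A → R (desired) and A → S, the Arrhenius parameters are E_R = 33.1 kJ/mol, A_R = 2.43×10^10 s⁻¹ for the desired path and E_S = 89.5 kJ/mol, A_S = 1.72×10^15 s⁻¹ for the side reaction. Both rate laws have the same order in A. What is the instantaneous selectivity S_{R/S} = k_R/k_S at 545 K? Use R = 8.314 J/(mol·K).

3.60

Since both paths have the same order in A, the concentration cancels and S_{R/S} = k_R/k_S = (A_R/A_S)·exp[(E_S−E_R)/(RT)].
(E_S−E_R)/(RT) = (89.5−33.1)×10³/(8.314×545) = 56400/4531 = 12.45.
k_R/k_S = (2.43×10^10/1.72×10^15)·exp(12.45) = 1.413×10^-5 × 2.545×10^5 = 3.60.
Since E_R < E_S, lowering the temperature improves selectivity toward R.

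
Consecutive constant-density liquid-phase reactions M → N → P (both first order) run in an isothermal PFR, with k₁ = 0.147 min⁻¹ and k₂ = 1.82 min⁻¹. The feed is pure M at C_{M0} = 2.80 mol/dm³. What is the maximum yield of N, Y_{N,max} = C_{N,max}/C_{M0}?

Evaluating C_N at τ_opt = ln(k₂/k₁)/(k₂−k₁) gives C_{N,max}/C_{M0} = (k₁/k₂)^[k₂/(k₂−k₁)].
= (0.147/1.82)^(1.82/(1.82−0.147)) = (0.08077)^(1.088) = 0.06475.

0.0647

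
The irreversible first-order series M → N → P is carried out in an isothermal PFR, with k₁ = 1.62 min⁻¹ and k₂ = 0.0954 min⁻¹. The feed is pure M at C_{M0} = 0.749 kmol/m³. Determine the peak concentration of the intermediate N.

0.627 kmol/m³

For a first-order series the maximum intermediate yield is C_{N,max}/C_{M0} = (k₁/k₂)^[k₂/(k₂−k₁)].
= (1.62/0.0954)^(0.0954/(0.0954−1.62)) = (16.98)^(-0.06257) = 0.8376.
C_{N,max} = 0.8376×0.749 = 0.627 kmol/m³.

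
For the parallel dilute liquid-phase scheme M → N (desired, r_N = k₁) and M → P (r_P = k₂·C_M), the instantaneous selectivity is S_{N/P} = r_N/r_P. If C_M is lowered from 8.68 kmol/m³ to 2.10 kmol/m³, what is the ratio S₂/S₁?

4.13

S_{N/P} = (k₁/k₂)·C_M⁻¹, so S₂/S₁ = (C_{M,2}/C_{M,1})⁻¹.
= 8.68/2.10 = 4.13.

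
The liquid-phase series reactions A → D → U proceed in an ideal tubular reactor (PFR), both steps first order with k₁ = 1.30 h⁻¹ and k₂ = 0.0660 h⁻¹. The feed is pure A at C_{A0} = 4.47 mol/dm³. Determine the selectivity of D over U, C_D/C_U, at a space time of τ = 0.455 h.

60.3

Solving the coupled first-order balances gives C_D(τ) = [k₁/(k₂−k₁)]·C_{A0}·(e^(−k₁τ) − e^(−k₂τ)).
e^(−k₁τ) = e^(−1.30×0.455) = e^(−0.5915) = 0.5535; e^(−k₂τ) = e^(−0.03003) = 0.9704.
C_D = 1.30×4.47/(0.0660−1.30) × (0.5535−0.9704) = (-4.709)×(-0.4169) = 1.963 mol/dm³.
C_A = C_{A0}e^(−k₁τ) = 2.474 mol/dm³, so C_U = C_{A0}−C_A−C_D = 0.03256 mol/dm³; C_D/C_U = 60.3.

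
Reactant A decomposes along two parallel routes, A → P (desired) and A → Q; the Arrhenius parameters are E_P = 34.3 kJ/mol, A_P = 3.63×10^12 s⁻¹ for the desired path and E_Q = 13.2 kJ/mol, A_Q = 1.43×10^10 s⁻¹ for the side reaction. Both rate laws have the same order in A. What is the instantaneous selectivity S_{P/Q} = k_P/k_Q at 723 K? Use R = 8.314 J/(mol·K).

With equal orders, S_{P/Q} = k_P/k_Q = (A_P/A_Q)·exp[(E_Q−E_P)/(RT)].
(E_Q−E_P)/(RT) = (13.2−34.3)×10³/(8.314×723) = -21100/6011 = -3.510.
k_P/k_Q = (3.63×10^12/1.43×10^10)·exp(-3.510) = 253.8 × 0.02989 = 7.59.

7.59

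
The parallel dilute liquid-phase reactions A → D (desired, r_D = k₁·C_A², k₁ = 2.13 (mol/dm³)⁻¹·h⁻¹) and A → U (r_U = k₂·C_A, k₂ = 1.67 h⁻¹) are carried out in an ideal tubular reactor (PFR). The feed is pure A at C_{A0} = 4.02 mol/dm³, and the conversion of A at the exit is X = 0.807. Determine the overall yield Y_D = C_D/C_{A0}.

C_A = C_{A0}(1−X) = 0.7759 mol/dm³.
Along a PFR/batch, dC_U/dC_A = −r_U/(r_D+r_U) = −k₂/(k₂+k₁·C_A).
Integrating from C_{A0} to C_A: C_U = (1.67/2.13)·ln[(1.67+2.13·4.02)/(1.67+2.13·0.776)] = 0.7840·ln(10.23/3.323) = 0.8819 mol/dm³.
Then C_D = (C_{A0}−C_A) − C_U = 3.244 − 0.8819 = 2.362 mol/dm³.
Y_D = C_D/C_{A0} = 2.362/4.02 = 0.588.

0.588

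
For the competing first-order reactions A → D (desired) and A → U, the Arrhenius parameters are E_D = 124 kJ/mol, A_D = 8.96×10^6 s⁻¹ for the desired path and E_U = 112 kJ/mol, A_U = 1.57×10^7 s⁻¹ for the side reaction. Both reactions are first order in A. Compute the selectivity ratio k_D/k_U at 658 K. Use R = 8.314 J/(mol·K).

0.0636

With equal orders, S_{D/U} = k_D/k_U = (A_D/A_U)·exp[(E_U−E_D)/(RT)].
(E_U−E_D)/(RT) = (112−124)×10³/(8.314×658) = -12000/5471 = -2.194.
k_D/k_U = (8.96×10^6/1.57×10^7)·exp(-2.194) = 0.5707 × 0.1115 = 0.0636.
Since E_D > E_U, raising the temperature improves selectivity toward D.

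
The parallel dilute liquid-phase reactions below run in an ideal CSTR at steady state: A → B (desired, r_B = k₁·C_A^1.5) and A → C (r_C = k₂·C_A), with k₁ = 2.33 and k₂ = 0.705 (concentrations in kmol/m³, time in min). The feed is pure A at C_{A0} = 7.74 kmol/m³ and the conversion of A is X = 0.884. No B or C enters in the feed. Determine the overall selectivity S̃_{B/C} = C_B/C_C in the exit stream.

Exit C_A = C_{A0}(1−X) = 7.74×0.116 = 0.8978 kmol/m³.
In a CSTR the entire volume is at exit conditions, so r_B = 2.33×0.8978^1.5 = 1.982 and r_C = 0.705×0.8978 = 0.6330.
Overall selectivity = C_B/C_C = r_Bτ/(r_Cτ) = r_B/r_C = 3.13.

3.13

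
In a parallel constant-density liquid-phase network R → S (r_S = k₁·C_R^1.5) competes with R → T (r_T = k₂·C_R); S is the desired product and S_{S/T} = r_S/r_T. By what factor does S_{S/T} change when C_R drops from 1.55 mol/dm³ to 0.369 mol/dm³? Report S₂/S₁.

0.488

S_{S/T} = (k₁/k₂)·C_R^0.5, so S₂/S₁ = (C_{R,2}/C_{R,1})^0.5.
= (0.369/1.55)^0.5 = (0.2381)^0.5 = 0.488.
Selectivity toward S falls as C_R falls — high-concentration operation is favoured.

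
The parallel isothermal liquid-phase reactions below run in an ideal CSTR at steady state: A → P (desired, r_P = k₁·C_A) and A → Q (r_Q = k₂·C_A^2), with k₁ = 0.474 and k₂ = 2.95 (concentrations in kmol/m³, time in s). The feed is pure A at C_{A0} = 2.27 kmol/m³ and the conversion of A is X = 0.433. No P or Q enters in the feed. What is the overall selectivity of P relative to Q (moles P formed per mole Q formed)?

0.125

Exit C_A = C_{A0}(1−X) = 2.27×0.567 = 1.287 kmol/m³.
Rates in a CSTR are evaluated at the outlet concentration: r_P = 0.474×1.287 = 0.6101, r_Q = 2.95×1.287^2 = 4.887.
Overall selectivity = C_P/C_Q = r_Pτ/(r_Qτ) = r_P/r_Q = 0.125.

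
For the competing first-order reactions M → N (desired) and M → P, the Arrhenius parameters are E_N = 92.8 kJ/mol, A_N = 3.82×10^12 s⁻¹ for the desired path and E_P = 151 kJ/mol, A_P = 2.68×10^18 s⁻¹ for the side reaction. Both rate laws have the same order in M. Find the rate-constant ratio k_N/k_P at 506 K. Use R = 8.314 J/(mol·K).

k_N/k_P = (A_N/A_P)·exp[−(E_N−E_P)/(RT)] = (A_N/A_P)·exp[(E_P−E_N)/(RT)].
(E_P−E_N)/(RT) = (151−92.8)×10³/(8.314×506) = 58200/4207 = 13.83.
k_N/k_P = (3.82×10^12/2.68×10^18)·exp(13.83) = 1.425×10^-6 × 1.019×10^6 = 1.45.
Since E_N < E_P, lowering the temperature improves selectivity toward N.

1.45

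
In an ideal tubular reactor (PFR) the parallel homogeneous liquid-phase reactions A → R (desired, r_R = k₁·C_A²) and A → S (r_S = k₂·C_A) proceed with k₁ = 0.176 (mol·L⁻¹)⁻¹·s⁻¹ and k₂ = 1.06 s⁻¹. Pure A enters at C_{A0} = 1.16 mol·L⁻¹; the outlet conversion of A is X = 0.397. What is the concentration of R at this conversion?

C_A = C_{A0}(1−X) = 0.6995 mol·L⁻¹.
Along a PFR/batch, dC_S/dC_A = −r_S/(r_R+r_S) = −k₂/(k₂+k₁·C_A).
Integrating from C_{A0} to C_A: C_S = (1.06/0.176)·ln[(1.06+0.176·1.16)/(1.06+0.176·0.699)] = 6.023·ln(1.264/1.183) = 0.3991 mol·L⁻¹.
Then C_R = (C_{A0}−C_A) − C_S = 0.4605 − 0.3991 = 0.06144 mol·L⁻¹.

0.0614 mol·L⁻¹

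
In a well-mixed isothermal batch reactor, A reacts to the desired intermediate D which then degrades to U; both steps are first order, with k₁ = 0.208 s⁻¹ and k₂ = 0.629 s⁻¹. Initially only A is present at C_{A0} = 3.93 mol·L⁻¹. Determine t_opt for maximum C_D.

The intermediate peaks when r₁ = r₂, i.e. k₁e^(−k₁t) = k₂e^(−k₂t), giving t_opt = ln(k₂/k₁)/(k₂−k₁).
= ln(0.629/0.208)/(0.629−0.208) = ln(3.024)/0.4210 = 1.107/0.4210 = 2.63 s.

2.63 s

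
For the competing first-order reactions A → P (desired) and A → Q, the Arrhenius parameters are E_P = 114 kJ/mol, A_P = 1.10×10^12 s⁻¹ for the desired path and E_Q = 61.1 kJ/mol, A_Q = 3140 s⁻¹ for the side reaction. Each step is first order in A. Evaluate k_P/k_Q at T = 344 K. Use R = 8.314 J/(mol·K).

3.25

Since both paths have the same order in A, the concentration cancels and S_{P/Q} = k_P/k_Q = (A_P/A_Q)·exp[(E_Q−E_P)/(RT)].
(E_Q−E_P)/(RT) = (61.1−114)×10³/(8.314×344) = -52900/2860 = -18.50.
k_P/k_Q = (1.10×10^12/3140)·exp(-18.50) = 3.503×10^8 × 9.271×10^-9 = 3.25.
Since E_P > E_Q, raising the temperature improves selectivity toward P.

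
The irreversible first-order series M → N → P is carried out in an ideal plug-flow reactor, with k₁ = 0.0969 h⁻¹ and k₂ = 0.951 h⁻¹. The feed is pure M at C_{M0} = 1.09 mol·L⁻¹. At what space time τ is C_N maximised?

The intermediate peaks when r₁ = r₂, i.e. k₁e^(−k₁τ) = k₂e^(−k₂τ), giving τ_opt = ln(k₂/k₁)/(k₂−k₁).
= ln(0.951/0.0969)/(0.951−0.0969) = ln(9.814)/0.8541 = 2.284/0.8541 = 2.67 h.

2.67 h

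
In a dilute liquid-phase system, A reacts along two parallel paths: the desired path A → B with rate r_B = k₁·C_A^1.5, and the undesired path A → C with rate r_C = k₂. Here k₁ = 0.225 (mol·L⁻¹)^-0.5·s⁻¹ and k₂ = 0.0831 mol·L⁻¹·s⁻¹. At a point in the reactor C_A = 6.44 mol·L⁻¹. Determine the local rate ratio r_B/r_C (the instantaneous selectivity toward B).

44.2

S_{B/C} = r_B/r_C = (k₁·C_A^1.5)/(k₂) = (k₁/k₂)·C_A^1.5.
= (0.225×6.440^1.5) / (0.0831) = 3.677/0.08310 = 44.2.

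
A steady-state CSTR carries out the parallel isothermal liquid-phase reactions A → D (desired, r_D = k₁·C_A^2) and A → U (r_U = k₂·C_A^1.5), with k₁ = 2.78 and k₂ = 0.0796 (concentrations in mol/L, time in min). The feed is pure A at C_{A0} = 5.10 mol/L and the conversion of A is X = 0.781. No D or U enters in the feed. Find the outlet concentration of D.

Exit C_A = C_{A0}(1−X) = 5.10×0.219 = 1.117 mol/L.
A CSTR operates uniformly at the exit composition, giving r_D = 3.468 and r_U = 0.09396 (each k·C_A^n at C_A = 1.117).
Fraction of consumed A going to D: r_D/(r_D+r_U) = 0.9736.
C_D = 0.9736·C_{A0}·X = 0.9736×5.10×0.781 = 3.88 mol/L.

3.88 mol/L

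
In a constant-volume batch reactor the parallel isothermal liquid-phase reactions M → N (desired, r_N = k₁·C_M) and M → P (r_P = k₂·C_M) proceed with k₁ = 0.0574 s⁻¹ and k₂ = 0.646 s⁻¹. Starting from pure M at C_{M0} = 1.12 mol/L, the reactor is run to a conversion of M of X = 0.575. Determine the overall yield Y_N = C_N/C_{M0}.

C_M = C_{M0}(1−X) = 0.4760 mol/L.
Both paths are first order in M, so the instantaneous fraction to N is constant: dC_N/d(−C_M) = k₁/(k₁+k₂) = 0.08160.
C_N = 0.08160·(C_{M0}−C_M) = 0.08160×0.6440 = 0.0526 mol/L.
Y_N = C_N/C_{M0} = 0.05255/1.12 = 0.0469.

0.0469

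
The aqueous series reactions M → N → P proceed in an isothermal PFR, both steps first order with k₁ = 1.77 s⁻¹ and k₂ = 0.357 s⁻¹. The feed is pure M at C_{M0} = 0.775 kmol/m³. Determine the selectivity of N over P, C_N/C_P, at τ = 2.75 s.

For first-order series with pure M initially, C_N(τ) = k₁C_{M0}/(k₂−k₁)·(e^(−k₁τ) − e^(−k₂τ)).
e^(−k₁τ) = e^(−1.77×2.75) = e^(−4.867) = 0.007693; e^(−k₂τ) = e^(−0.9817) = 0.3747.
C_N = 1.77×0.775/(0.357−1.77) × (0.007693−0.3747) = (-0.9708)×(-0.3670) = 0.3562 kmol/m³.
C_M = C_{M0}e^(−k₁τ) = 0.005962 kmol/m³, so C_P = C_{M0}−C_M−C_N = 0.4128 kmol/m³; C_N/C_P = 0.863.

0.863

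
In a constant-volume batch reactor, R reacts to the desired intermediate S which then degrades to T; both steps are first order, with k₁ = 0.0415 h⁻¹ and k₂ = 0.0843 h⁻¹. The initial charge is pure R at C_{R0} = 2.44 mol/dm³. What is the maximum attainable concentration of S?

Evaluating C_S at t_opt = ln(k₂/k₁)/(k₂−k₁) gives C_{S,max}/C_{R0} = (k₁/k₂)^[k₂/(k₂−k₁)].
= (0.0415/0.0843)^(0.0843/(0.0843−0.0415)) = (0.4923)^(1.970) = 0.2476.
C_{S,max} = 0.2476×2.44 = 0.604 mol/dm³.

0.604 mol/dm³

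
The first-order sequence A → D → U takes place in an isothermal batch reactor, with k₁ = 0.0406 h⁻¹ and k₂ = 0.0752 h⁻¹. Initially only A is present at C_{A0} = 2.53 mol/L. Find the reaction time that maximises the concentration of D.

The intermediate peaks when r₁ = r₂, i.e. k₁e^(−k₁t) = k₂e^(−k₂t), giving t_opt = ln(k₂/k₁)/(k₂−k₁).
= ln(0.0752/0.0406)/(0.0752−0.0406) = ln(1.852)/0.03460 = 0.6164/0.03460 = 17.8 h.

17.8 h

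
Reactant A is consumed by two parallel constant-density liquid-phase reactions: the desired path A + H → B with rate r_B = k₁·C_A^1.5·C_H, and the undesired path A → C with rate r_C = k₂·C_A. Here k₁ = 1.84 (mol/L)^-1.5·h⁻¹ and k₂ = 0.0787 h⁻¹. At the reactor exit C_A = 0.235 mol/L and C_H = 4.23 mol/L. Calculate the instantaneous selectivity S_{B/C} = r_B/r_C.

S_{B/C} = r_B/r_C = (k₁·C_A^1.5·C_H)/(k₂·C_A) = (k₁/k₂)·C_A^0.5·C_H.
= (1.84×0.2350^1.5×4.230) / (0.0787×0.2350) = 0.8867/0.01849 = 47.9.
Since the desired path is higher order in A, keeping C_A high (PFR or concentrated feed) favours B.

47.9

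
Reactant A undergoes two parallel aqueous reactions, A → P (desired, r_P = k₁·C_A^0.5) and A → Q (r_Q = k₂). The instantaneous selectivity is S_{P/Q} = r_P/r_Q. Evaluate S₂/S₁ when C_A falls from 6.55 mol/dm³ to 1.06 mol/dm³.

S_{P/Q} = (k₁/k₂)·C_A^0.5, so S₂/S₁ = (C_{A,2}/C_{A,1})^0.5.
= (1.06/6.55)^0.5 = (0.1618)^0.5 = 0.402.
Selectivity toward P falls as C_A falls — high-concentration operation is favoured.

0.402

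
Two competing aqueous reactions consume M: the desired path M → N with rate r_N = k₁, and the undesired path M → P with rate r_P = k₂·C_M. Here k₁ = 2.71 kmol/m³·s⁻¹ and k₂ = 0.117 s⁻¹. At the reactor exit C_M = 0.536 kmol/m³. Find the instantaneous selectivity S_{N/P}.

S_{N/P} = r_N/r_P = (k₁)/(k₂·C_M) = (k₁/k₂)·C_M⁻¹.
= (2.71) / (0.117×0.5360) = 2.710/0.06271 = 43.2.
The undesired path is higher order in M, so low C_M (CSTR or dilute feed) favours N.

43.2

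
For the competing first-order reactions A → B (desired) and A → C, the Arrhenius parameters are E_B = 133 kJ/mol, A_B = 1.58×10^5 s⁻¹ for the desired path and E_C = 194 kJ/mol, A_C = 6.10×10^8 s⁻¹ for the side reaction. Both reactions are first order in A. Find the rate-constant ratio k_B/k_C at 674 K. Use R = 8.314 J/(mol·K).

13.8

Since both paths have the same order in A, the concentration cancels and S_{B/C} = k_B/k_C = (A_B/A_C)·exp[(E_C−E_B)/(RT)].
(E_C−E_B)/(RT) = (194−133)×10³/(8.314×674) = 61000/5604 = 10.89.
k_B/k_C = (1.58×10^5/6.10×10^8)·exp(10.89) = 2.590×10^-4 × 53412 = 13.8.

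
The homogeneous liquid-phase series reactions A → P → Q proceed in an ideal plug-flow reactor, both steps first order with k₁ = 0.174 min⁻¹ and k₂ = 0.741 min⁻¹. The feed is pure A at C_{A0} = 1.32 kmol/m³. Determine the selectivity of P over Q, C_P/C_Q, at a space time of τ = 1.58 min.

For first-order series with pure A initially, C_P(τ) = k₁C_{A0}/(k₂−k₁)·(e^(−k₁τ) − e^(−k₂τ)).
e^(−k₁τ) = e^(−0.174×1.58) = e^(−0.2749) = 0.7596; e^(−k₂τ) = e^(−1.171) = 0.3101.
C_P = 0.174×1.32/(0.741−0.174) × (0.7596−0.3101) = 0.4051×0.4495 = 0.1821 kmol/m³.
C_A = C_{A0}e^(−k₁τ) = 1.003 kmol/m³, so C_Q = C_{A0}−C_A−C_P = 0.1352 kmol/m³; C_P/C_Q = 1.35.

1.35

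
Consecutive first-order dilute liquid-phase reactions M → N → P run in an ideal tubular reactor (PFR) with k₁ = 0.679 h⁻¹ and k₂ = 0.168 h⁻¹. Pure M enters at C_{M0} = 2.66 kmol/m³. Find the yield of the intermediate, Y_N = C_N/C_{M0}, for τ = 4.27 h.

0.575

For first-order series with pure M initially, C_N(τ) = k₁C_{M0}/(k₂−k₁)·(e^(−k₁τ) − e^(−k₂τ)).
e^(−k₁τ) = e^(−0.679×4.27) = e^(−2.899) = 0.05506; e^(−k₂τ) = e^(−0.7174) = 0.4880.
C_N = 0.679×2.66/(0.168−0.679) × (0.05506−0.4880) = (-3.535)×(-0.4330) = 1.530 kmol/m³.
Y_N = C_N/C_{M0} = 1.530/2.66 = 0.575.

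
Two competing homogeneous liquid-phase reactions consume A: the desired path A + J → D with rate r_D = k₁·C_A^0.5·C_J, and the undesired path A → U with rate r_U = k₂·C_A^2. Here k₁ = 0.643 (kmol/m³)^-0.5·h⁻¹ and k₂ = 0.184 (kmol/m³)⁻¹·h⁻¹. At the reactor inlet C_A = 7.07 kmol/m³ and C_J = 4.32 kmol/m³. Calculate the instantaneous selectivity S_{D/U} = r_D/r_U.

S_{D/U} = r_D/r_U = (k₁·C_A^0.5·C_J)/(k₂·C_A^2) = (k₁/k₂)·C_A^-1.5·C_J.
= (0.643×7.070^0.5×4.320) / (0.184×7.070^2) = 7.386/9.197 = 0.803.
The undesired path is higher order in A, so low C_A (CSTR or dilute feed) favours D.

0.803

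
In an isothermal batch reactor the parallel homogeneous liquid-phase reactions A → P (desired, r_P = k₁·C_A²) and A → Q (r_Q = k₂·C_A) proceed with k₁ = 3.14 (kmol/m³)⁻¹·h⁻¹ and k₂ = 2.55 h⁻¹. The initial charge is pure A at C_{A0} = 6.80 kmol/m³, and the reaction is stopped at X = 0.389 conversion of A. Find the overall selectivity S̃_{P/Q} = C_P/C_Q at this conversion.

6.63

C_A = C_{A0}(1−X) = 4.155 kmol/m³.
Along a PFR/batch, dC_Q/dC_A = −r_Q/(r_P+r_Q) = −k₂/(k₂+k₁·C_A).
Integrating from C_{A0} to C_A: C_Q = (2.55/3.14)·ln[(2.55+3.14·6.80)/(2.55+3.14·4.15)] = 0.8121·ln(23.90/15.60) = 0.3467 kmol/m³.
Then C_P = (C_{A0}−C_A) − C_Q = 2.645 − 0.3467 = 2.298 kmol/m³.
S̃_{P/Q} = C_P/C_Q = 2.298/0.3467 = 6.63.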